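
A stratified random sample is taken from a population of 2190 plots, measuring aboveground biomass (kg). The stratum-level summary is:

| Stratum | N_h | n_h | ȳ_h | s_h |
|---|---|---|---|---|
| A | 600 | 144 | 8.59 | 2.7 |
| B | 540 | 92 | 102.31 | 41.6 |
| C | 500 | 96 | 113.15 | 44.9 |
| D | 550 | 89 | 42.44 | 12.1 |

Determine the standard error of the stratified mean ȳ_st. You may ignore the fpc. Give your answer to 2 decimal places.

SE(ȳ_st) ≈ 1.53

V̂(ȳ_st) = Σ W_h² s_h²/n_h, with W_h = N_h/N and N = 2190:
  stratum A: (600/2190)²·2.7²/144 = 0.00379996
  stratum B: (540/2190)²·41.6²/92 = 1.14366
  stratum C: (500/2190)²·44.9²/96 = 1.09464
  stratum D: (550/2190)²·12.1²/89 = 0.103757
V̂(ȳ_st) = 2.34587
SE(ȳ_st) = √2.34587 = 1.53162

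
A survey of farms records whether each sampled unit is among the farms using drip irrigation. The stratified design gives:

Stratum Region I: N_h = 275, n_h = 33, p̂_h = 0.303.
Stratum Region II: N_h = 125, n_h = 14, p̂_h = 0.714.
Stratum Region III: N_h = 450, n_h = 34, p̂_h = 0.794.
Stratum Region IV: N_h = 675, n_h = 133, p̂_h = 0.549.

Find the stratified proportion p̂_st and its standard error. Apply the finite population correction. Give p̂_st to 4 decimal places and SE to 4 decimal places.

N = 1525; stratum weights W_h = N_h/N.
p̂_st = Σ W_h p̂_h = (275·0.303 + 125·0.714 + 450·0.794 + 675·0.549)/1525 = 0.59046
V̂(p̂_st) = Σ W_h² (1 − n_h/N_h) p̂_h(1−p̂_h)/(n_h−1):
  stratum Region I: (275/1525)²·(1 − 33/275)·0.303·0.697/32 = 0.000188857
  stratum Region II: (125/1525)²·(1 − 14/125)·0.714·0.286/13 = 9.37161e-05
  stratum Region III: (450/1525)²·(1 − 34/450)·0.794·0.206/33 = 0.00039897
  stratum Region IV: (675/1525)²·(1 − 133/675)·0.549·0.451/132 = 0.000295079
V̂(p̂_st) = 0.000976622; SE = √V̂ = 0.031251

p̂_st ≈ 0.5905, SE ≈ 0.0313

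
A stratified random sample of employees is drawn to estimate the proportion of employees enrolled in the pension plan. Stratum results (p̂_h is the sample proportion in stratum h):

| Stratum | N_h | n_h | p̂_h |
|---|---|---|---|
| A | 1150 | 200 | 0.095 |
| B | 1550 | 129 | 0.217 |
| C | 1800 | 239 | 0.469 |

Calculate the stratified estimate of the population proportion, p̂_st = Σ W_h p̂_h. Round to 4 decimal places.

N = 4500; stratum weights W_h = N_h/N.
p̂_st = Σ W_h p̂_h = (1150·0.095 + 1550·0.217 + 1800·0.469)/4500 = 0.28662

p̂_st ≈ 0.2866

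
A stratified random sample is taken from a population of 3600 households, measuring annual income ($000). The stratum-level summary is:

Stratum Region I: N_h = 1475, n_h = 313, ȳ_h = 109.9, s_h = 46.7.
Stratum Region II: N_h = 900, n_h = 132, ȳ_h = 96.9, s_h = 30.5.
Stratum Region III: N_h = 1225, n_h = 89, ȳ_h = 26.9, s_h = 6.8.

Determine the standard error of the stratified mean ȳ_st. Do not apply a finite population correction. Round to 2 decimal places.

V̂(ȳ_st) = Σ W_h² s_h²/n_h, with W_h = N_h/N and N = 3600:
  stratum Region I: (1475/3600)²·46.7²/313 = 1.16968
  stratum Region II: (900/3600)²·30.5²/132 = 0.440459
  stratum Region III: (1225/3600)²·6.8²/89 = 0.0601582
V̂(ȳ_st) = 1.6703
SE(ȳ_st) = √1.6703 = 1.2924

SE(ȳ_st) ≈ 1.29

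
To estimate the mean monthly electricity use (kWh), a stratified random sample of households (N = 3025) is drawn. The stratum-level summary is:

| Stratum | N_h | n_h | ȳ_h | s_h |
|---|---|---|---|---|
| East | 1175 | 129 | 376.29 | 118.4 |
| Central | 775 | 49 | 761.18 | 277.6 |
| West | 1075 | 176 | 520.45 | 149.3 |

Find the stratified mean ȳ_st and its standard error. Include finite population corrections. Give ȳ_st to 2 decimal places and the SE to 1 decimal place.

ȳ_st = Σ W_h ȳ_h = (1175·376.29 + 775·761.18 + 1075·520.45)/3025 = 526.12860
V̂(ȳ_st) = Σ W_h² (1 − n_h/N_h) s_h²/n_h, with W_h = N_h/N and N = 3025:
  stratum East: (1175/3025)²·(1 − 129/1175)·118.4²/129 = 14.596
  stratum Central: (775/3025)²·(1 − 49/775)·277.6²/49 = 96.7009
  stratum West: (1075/3025)²·(1 − 176/1075)·149.3²/176 = 13.3759
V̂(ȳ_st) = 124.673
SE(ȳ_st) = √124.673 = 11.1657

ȳ_st ≈ 526.13, SE ≈ 11.2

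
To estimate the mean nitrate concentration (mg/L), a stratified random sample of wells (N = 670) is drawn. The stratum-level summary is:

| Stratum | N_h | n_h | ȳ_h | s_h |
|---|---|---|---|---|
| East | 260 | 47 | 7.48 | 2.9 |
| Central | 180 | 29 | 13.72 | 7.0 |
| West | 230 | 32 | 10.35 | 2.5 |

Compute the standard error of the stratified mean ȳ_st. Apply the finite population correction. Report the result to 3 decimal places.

SE(ȳ_st) ≈ 0.380

V̂(ȳ_st) = Σ W_h² (1 − n_h/N_h) s_h²/n_h, with W_h = N_h/N and N = 670:
  stratum East: (260/670)²·(1 − 47/260)·2.9²/47 = 0.022075
  stratum Central: (180/670)²·(1 − 29/180)·7.0²/29 = 0.102305
  stratum West: (230/670)²·(1 − 32/230)·2.5²/32 = 0.0198141
V̂(ȳ_st) = 0.144194
SE(ȳ_st) = √0.144194 = 0.379729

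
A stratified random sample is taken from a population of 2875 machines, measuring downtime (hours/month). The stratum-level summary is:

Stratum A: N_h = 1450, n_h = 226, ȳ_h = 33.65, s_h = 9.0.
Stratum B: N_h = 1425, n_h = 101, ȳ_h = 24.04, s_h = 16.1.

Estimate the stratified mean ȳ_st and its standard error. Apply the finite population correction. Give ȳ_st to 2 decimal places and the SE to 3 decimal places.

ȳ_st ≈ 28.89, SE ≈ 0.814

ȳ_st = Σ W_h ȳ_h = (1450·33.65 + 1425·24.04)/2875 = 28.88678
V̂(ȳ_st) = Σ W_h² (1 − n_h/N_h) s_h²/n_h, with W_h = N_h/N and N = 2875:
  stratum A: (1450/2875)²·(1 − 226/1450)·9.0²/226 = 0.0769574
  stratum B: (1425/2875)²·(1 − 101/1425)·16.1²/101 = 0.585811
V̂(ȳ_st) = 0.662768
SE(ȳ_st) = √0.662768 = 0.814106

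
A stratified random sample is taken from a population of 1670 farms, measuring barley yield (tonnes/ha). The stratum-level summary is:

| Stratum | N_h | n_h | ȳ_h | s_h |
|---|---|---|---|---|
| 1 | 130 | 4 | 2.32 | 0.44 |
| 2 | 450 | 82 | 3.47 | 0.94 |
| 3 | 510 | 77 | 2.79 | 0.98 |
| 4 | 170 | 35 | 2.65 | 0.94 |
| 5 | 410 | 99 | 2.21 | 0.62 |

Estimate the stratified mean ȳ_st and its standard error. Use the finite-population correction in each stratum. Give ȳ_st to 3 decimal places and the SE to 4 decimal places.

ȳ_st ≈ 2.780, SE ≈ 0.0479

ȳ_st = Σ W_h ȳ_h = (130·2.32 + 450·3.47 + 510·2.79 + 170·2.65 + 410·2.21)/1670 = 2.78000
V̂(ȳ_st) = Σ W_h² (1 − n_h/N_h) s_h²/n_h, with W_h = N_h/N and N = 1670:
  stratum 1: (130/1670)²·(1 − 4/130)·0.44²/4 = 0.000284267
  stratum 2: (450/1670)²·(1 − 82/450)·0.94²/82 = 0.000639837
  stratum 3: (510/1670)²·(1 − 77/510)·0.98²/77 = 0.000987612
  stratum 4: (170/1670)²·(1 − 35/170)·0.94²/35 = 0.000207748
  stratum 5: (410/1670)²·(1 − 99/410)·0.62²/99 = 0.000177525
V̂(ȳ_st) = 0.00229699
SE(ȳ_st) = √0.00229699 = 0.0479269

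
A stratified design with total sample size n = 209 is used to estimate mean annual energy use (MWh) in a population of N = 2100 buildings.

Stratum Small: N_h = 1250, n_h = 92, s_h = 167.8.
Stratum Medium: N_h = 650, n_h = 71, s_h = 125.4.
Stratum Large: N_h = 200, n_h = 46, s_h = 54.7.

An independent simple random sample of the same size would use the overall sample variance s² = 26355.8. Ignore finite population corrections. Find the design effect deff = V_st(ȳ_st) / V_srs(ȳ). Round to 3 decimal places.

V̂(ȳ_st) = Σ W_h² s_h²/n_h, with W_h = N_h/N and N = 2100:
  stratum Small: (1250/2100)²·167.8²/92 = 108.437
  stratum Medium: (650/2100)²·125.4²/71 = 21.219
  stratum Large: (200/2100)²·54.7²/46 = 0.589981
V_st = 130.246
V_srs = s²/n = 26355.8/209 = 126.104
deff = V_st / V_srs = 130.246/126.104 = 1.0328

deff ≈ 1.033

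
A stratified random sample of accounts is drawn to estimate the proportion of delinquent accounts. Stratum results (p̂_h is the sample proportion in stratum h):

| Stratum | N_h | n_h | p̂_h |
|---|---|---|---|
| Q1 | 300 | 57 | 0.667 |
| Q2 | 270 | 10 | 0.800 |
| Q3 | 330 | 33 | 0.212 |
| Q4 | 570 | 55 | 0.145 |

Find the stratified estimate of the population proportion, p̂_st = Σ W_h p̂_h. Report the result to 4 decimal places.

p̂_st ≈ 0.3869

N = 1470; stratum weights W_h = N_h/N.
p̂_st = Σ W_h p̂_h = (300·0.667 + 270·0.800 + 330·0.212 + 570·0.145)/1470 = 0.38688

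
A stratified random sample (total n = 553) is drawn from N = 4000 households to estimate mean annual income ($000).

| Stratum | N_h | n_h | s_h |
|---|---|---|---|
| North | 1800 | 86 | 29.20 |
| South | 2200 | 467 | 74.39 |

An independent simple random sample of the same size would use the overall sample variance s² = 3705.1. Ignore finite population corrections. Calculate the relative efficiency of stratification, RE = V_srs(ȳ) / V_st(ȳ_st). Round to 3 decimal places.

V̂(ȳ_st) = Σ W_h² s_h²/n_h, with W_h = N_h/N and N = 4000:
  stratum North: (1800/4000)²·29.20²/86 = 2.00767
  stratum South: (2200/4000)²·74.39²/467 = 3.58457
V_st = 5.59224
V_srs = s²/n = 3705.1/553 = 6.7
Relative efficiency = V_srs / V_st = 6.7/5.59224 = 1.1981

RE ≈ 1.198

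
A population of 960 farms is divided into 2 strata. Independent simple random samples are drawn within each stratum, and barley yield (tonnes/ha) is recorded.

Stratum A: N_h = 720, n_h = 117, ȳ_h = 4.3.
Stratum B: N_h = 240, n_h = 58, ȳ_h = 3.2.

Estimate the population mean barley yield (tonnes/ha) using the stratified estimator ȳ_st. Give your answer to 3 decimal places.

N = Σ N_h = 960. Stratum weights W_h = N_h/N.
ȳ_st = (720·4.3 + 240·3.2) / 960 = 4.02500

ȳ_st ≈ 4.025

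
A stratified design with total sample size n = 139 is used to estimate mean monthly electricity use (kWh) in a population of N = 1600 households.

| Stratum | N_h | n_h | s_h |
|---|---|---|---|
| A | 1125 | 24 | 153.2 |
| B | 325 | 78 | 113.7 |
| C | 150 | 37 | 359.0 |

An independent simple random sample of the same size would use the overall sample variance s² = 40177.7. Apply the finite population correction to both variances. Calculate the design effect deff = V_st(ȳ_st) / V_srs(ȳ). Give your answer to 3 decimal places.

V̂(ȳ_st) = Σ W_h² (1 − n_h/N_h) s_h²/n_h, with W_h = N_h/N and N = 1600:
  stratum A: (1125/1600)²·(1 − 24/1125)·153.2²/24 = 473.158
  stratum B: (325/1600)²·(1 − 78/325)·113.7²/78 = 5.19717
  stratum C: (150/1600)²·(1 − 37/150)·359.0²/37 = 23.0631
V_st = 501.418
V_srs = (1 − 139/1600)·40177.7/139 = 263.937
deff = V_st / V_srs = 501.418/263.937 = 1.8998

deff ≈ 1.900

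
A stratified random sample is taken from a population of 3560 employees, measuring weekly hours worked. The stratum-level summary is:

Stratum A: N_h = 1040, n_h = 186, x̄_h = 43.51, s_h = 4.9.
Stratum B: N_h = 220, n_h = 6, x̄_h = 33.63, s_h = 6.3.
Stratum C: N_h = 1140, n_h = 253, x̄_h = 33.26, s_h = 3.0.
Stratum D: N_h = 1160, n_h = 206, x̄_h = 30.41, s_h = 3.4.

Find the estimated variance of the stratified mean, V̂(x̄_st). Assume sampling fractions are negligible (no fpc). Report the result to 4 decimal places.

V̂(x̄_st) ≈ 0.0459

V̂(x̄_st) = Σ W_h² s_h²/n_h, with W_h = N_h/N and N = 3560:
  stratum A: (1040/3560)²·4.9²/186 = 0.0110166
  stratum B: (220/3560)²·6.3²/6 = 0.0252624
  stratum C: (1140/3560)²·3.0²/253 = 0.00364781
  stratum D: (1160/3560)²·3.4²/206 = 0.00595808
V̂(x̄_st) = 0.0458849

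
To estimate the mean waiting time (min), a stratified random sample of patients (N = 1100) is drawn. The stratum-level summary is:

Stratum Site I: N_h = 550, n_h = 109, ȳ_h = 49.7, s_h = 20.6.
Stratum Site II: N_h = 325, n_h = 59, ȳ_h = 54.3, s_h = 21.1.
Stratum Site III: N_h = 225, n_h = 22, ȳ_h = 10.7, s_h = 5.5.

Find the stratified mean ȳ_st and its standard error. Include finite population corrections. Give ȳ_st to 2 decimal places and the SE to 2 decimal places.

ȳ_st ≈ 43.08, SE ≈ 1.17

ȳ_st = Σ W_h ȳ_h = (550·49.7 + 325·54.3 + 225·10.7)/1100 = 43.08182
V̂(ȳ_st) = Σ W_h² (1 − n_h/N_h) s_h²/n_h, with W_h = N_h/N and N = 1100:
  stratum Site I: (550/1100)²·(1 − 109/550)·20.6²/109 = 0.780412
  stratum Site II: (325/1100)²·(1 − 59/325)·21.1²/59 = 0.539129
  stratum Site III: (225/1100)²·(1 − 22/225)·5.5²/22 = 0.0519034
V̂(ȳ_st) = 1.37144
SE(ȳ_st) = √1.37144 = 1.17109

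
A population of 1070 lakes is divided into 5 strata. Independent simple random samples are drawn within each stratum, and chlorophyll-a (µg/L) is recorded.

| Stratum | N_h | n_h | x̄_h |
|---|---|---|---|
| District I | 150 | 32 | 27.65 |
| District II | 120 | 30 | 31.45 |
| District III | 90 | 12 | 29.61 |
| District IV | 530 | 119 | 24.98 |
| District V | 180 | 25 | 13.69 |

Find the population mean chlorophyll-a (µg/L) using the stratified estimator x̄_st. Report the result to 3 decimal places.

x̄_st ≈ 24.570

N = Σ N_h = 1070. Stratum weights W_h = N_h/N.
x̄_st = (150·27.65 + 120·31.45 + 90·29.61 + 530·24.98 + 180·13.69) / 1070 = 24.57009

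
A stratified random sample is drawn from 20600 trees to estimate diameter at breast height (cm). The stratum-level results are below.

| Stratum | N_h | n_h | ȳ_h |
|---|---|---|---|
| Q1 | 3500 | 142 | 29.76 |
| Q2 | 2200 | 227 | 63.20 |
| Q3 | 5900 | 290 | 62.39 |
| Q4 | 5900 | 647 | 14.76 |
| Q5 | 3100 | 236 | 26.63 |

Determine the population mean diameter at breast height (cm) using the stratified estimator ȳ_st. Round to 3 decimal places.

N = Σ N_h = 20600. Stratum weights W_h = N_h/N.
ȳ_st = (3500·29.76 + 2200·63.20 + 5900·62.39 + 5900·14.76 + 3100·26.63) / 20600 = 37.90961

ȳ_st ≈ 37.910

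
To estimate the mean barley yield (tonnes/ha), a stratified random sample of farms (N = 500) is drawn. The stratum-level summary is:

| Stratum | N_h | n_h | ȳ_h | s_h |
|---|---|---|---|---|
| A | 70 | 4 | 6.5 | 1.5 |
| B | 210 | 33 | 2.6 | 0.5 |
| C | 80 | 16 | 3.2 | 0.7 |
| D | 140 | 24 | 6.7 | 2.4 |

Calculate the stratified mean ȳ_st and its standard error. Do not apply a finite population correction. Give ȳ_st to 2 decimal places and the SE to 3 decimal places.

ȳ_st ≈ 4.39, SE ≈ 0.179

ȳ_st = Σ W_h ȳ_h = (70·6.5 + 210·2.6 + 80·3.2 + 140·6.7)/500 = 4.39000
V̂(ȳ_st) = Σ W_h² s_h²/n_h, with W_h = N_h/N and N = 500:
  stratum A: (70/500)²·1.5²/4 = 0.011025
  stratum B: (210/500)²·0.5²/33 = 0.00133636
  stratum C: (80/500)²·0.7²/16 = 0.000784
  stratum D: (140/500)²·2.4²/24 = 0.018816
V̂(ȳ_st) = 0.0319614
SE(ȳ_st) = √0.0319614 = 0.178777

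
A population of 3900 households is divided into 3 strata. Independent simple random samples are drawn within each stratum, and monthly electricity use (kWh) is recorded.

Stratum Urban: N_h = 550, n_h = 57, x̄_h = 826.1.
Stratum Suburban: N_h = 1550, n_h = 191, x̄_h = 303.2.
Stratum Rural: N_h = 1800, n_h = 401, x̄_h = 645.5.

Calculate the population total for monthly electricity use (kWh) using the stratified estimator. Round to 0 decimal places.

τ̂_st = Σ N_h x̄_h = 550·826.1 + 1550·303.2 + 1800·645.5 = 2086215

τ̂_st ≈ 2086215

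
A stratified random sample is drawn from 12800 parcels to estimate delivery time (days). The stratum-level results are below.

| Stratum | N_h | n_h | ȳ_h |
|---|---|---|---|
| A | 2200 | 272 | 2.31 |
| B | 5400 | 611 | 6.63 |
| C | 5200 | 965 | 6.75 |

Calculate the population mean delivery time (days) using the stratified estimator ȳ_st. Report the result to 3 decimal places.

ȳ_st ≈ 5.936

N = Σ N_h = 12800. Stratum weights W_h = N_h/N.
ȳ_st = (2200·2.31 + 5400·6.63 + 5200·6.75) / 12800 = 5.93625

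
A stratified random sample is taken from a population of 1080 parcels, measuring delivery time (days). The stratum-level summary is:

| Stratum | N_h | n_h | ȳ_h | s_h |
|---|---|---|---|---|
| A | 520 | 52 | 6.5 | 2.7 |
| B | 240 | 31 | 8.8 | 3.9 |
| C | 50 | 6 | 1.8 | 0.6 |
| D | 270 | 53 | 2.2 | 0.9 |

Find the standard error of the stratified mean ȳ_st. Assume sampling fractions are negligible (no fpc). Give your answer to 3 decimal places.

V̂(ȳ_st) = Σ W_h² s_h²/n_h, with W_h = N_h/N and N = 1080:
  stratum A: (520/1080)²·2.7²/52 = 0.0325
  stratum B: (240/1080)²·3.9²/31 = 0.0242294
  stratum C: (50/1080)²·0.6²/6 = 0.000128601
  stratum D: (270/1080)²·0.9²/53 = 0.000955189
V̂(ȳ_st) = 0.0578132
SE(ȳ_st) = √0.0578132 = 0.240444

SE(ȳ_st) ≈ 0.240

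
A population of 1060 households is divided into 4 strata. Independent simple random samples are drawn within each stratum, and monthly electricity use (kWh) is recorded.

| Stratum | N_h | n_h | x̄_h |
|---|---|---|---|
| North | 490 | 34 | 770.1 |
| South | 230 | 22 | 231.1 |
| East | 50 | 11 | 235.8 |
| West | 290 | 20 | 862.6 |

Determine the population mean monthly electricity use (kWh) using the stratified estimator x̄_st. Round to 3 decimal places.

N = Σ N_h = 1060. Stratum weights W_h = N_h/N.
x̄_st = (490·770.1 + 230·231.1 + 50·235.8 + 290·862.6) / 1060 = 653.25094

x̄_st ≈ 653.251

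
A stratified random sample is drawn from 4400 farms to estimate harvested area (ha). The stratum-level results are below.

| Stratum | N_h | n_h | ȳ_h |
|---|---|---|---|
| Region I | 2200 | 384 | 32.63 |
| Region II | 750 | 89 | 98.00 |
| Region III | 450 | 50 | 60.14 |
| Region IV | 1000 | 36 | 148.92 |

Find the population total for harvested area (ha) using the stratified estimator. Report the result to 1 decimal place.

τ̂_st = Σ N_h ȳ_h = 2200·32.63 + 750·98.00 + 450·60.14 + 1000·148.92 = 321269.0

τ̂_st ≈ 321269.0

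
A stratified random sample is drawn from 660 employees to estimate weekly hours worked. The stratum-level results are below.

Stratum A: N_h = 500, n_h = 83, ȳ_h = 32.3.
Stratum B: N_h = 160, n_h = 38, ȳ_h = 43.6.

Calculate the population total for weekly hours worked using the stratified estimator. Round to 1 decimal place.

τ̂_st ≈ 23126.0

τ̂_st = Σ N_h ȳ_h = 500·32.3 + 160·43.6 = 23126.0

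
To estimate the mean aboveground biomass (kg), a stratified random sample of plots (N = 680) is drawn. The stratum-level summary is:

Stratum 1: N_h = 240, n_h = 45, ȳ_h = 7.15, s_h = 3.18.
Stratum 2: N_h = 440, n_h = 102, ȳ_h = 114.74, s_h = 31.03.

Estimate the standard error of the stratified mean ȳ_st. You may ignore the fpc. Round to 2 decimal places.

V̂(ȳ_st) = Σ W_h² s_h²/n_h, with W_h = N_h/N and N = 680:
  stratum 1: (240/680)²·3.18²/45 = 0.0279928
  stratum 2: (440/680)²·31.03²/102 = 3.95231
V̂(ȳ_st) = 3.9803
SE(ȳ_st) = √3.9803 = 1.99507

SE(ȳ_st) ≈ 2.00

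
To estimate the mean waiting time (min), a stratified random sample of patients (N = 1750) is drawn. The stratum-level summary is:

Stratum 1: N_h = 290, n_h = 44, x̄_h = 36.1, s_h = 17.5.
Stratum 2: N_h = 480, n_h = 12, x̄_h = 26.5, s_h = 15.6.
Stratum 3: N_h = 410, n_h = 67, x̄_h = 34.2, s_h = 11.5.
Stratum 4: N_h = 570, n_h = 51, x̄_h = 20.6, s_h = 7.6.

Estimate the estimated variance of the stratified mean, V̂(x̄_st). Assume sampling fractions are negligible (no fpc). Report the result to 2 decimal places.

V̂(x̄_st) = Σ W_h² s_h²/n_h, with W_h = N_h/N and N = 1750:
  stratum 1: (290/1750)²·17.5²/44 = 0.191136
  stratum 2: (480/1750)²·15.6²/12 = 1.52572
  stratum 3: (410/1750)²·11.5²/67 = 0.108346
  stratum 4: (570/1750)²·7.6²/51 = 0.120152
V̂(x̄_st) = 1.94535

V̂(x̄_st) ≈ 1.95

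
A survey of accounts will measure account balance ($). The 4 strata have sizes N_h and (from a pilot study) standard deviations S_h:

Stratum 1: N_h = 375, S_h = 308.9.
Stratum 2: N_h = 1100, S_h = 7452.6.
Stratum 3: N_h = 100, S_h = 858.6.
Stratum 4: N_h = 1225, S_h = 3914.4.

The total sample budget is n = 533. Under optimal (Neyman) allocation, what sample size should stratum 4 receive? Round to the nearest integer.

194

Neyman allocation: n_h = n · N_h S_h / Σ N_i S_i, with n = 533.
  stratum 1: N_h·S_h = 375·308.9 = 115837.50
  stratum 2: N_h·S_h = 1100·7452.6 = 8197860.00
  stratum 3: N_h·S_h = 100·858.6 = 85860.00
  stratum 4: N_h·S_h = 1225·3914.4 = 4795140.00
Σ N_h S_h = 13194697.50
n for stratum 4 = 533·4795140.00/13194697.50 = 193.700 → 194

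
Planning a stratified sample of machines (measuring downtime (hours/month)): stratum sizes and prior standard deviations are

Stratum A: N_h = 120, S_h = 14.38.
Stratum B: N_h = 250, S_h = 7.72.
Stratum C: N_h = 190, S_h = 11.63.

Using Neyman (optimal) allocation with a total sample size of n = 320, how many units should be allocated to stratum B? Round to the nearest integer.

Neyman allocation: n_h = n · N_h S_h / Σ N_i S_i, with n = 320.
  stratum A: N_h·S_h = 120·14.38 = 1725.60
  stratum B: N_h·S_h = 250·7.72 = 1930.00
  stratum C: N_h·S_h = 190·11.63 = 2209.70
Σ N_h S_h = 5865.30
n for stratum B = 320·1930.00/5865.30 = 105.297 → 105

105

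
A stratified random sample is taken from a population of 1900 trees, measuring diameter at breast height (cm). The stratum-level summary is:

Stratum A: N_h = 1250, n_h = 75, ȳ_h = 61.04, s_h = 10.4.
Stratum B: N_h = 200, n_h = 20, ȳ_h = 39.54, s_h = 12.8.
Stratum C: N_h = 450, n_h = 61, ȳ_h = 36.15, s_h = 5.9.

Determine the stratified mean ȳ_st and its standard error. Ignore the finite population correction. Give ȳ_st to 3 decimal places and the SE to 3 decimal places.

ȳ_st = Σ W_h ȳ_h = (1250·61.04 + 200·39.54 + 450·36.15)/1900 = 52.88184
V̂(ȳ_st) = Σ W_h² s_h²/n_h, with W_h = N_h/N and N = 1900:
  stratum A: (1250/1900)²·10.4²/75 = 0.624192
  stratum B: (200/1900)²·12.8²/20 = 0.0907701
  stratum C: (450/1900)²·5.9²/61 = 0.0320105
V̂(ȳ_st) = 0.746973
SE(ȳ_st) = √0.746973 = 0.864276

ȳ_st ≈ 52.882, SE ≈ 0.864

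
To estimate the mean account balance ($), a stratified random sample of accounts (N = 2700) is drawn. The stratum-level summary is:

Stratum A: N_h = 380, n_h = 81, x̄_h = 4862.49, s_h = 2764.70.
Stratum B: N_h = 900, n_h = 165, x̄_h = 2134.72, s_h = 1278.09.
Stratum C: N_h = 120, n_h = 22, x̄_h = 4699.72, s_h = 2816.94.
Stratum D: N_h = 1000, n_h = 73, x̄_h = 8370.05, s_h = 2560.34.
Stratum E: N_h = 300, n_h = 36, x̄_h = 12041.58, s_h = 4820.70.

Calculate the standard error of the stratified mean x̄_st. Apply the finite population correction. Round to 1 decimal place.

V̂(x̄_st) = Σ W_h² (1 − n_h/N_h) s_h²/n_h, with W_h = N_h/N and N = 2700:
  stratum A: (380/2700)²·(1 − 81/380)·2764.70²/81 = 1470.75
  stratum B: (900/2700)²·(1 − 165/900)·1278.09²/165 = 898.341
  stratum C: (120/2700)²·(1 − 22/120)·2816.94²/22 = 581.852
  stratum D: (1000/2700)²·(1 − 73/1000)·2560.34²/73 = 11418.9
  stratum E: (300/2700)²·(1 − 36/300)·4820.70²/36 = 7013.19
V̂(x̄_st) = 21383
SE(x̄_st) = √21383 = 146.229

SE(x̄_st) ≈ 146.2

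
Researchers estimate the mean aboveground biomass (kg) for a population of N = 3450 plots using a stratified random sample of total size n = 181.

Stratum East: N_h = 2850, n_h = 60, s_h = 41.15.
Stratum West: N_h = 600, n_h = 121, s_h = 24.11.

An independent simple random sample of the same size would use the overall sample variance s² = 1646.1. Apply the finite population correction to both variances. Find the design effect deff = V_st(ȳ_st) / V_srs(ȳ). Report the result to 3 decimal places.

V̂(ȳ_st) = Σ W_h² (1 − n_h/N_h) s_h²/n_h, with W_h = N_h/N and N = 3450:
  stratum East: (2850/3450)²·(1 − 60/2850)·41.15²/60 = 18.8538
  stratum West: (600/3450)²·(1 − 121/600)·24.11²/121 = 0.116
V_st = 18.9698
V_srs = (1 − 181/3450)·1646.1/181 = 8.61734
deff = V_st / V_srs = 18.9698/8.61734 = 2.2014

deff ≈ 2.201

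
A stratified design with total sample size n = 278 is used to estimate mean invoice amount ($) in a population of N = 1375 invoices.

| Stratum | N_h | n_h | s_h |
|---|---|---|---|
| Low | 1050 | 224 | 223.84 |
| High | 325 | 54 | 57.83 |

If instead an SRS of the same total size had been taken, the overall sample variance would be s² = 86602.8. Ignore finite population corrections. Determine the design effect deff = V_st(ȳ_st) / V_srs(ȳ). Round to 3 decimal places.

V̂(ȳ_st) = Σ W_h² s_h²/n_h, with W_h = N_h/N and N = 1375:
  stratum Low: (1050/1375)²·223.84²/224 = 130.437
  stratum High: (325/1375)²·57.83²/54 = 3.45998
V_st = 133.897
V_srs = s²/n = 86602.8/278 = 311.521
deff = V_st / V_srs = 133.897/311.521 = 0.4298

deff ≈ 0.430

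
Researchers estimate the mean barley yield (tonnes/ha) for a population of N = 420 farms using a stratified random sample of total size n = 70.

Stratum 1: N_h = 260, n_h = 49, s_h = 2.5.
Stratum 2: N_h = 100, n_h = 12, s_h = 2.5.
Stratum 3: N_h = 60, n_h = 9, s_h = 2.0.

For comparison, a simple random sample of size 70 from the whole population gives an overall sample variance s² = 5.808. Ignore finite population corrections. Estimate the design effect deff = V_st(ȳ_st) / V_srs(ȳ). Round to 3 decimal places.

deff ≈ 1.054

V̂(ȳ_st) = Σ W_h² s_h²/n_h, with W_h = N_h/N and N = 420:
  stratum 1: (260/420)²·2.5²/49 = 0.0488801
  stratum 2: (100/420)²·2.5²/12 = 0.0295257
  stratum 3: (60/420)²·2.0²/9 = 0.00907029
V_st = 0.0874761
V_srs = s²/n = 5.808/70 = 0.0829714
deff = V_st / V_srs = 0.0874761/0.0829714 = 1.0543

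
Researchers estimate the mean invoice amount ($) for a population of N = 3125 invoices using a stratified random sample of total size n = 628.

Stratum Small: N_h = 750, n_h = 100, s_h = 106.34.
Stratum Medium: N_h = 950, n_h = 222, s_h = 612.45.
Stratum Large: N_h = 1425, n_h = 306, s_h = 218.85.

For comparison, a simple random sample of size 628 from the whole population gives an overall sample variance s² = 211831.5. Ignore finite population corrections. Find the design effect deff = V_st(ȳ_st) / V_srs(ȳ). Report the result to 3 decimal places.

deff ≈ 0.579

V̂(ȳ_st) = Σ W_h² s_h²/n_h, with W_h = N_h/N and N = 3125:
  stratum Small: (750/3125)²·106.34²/100 = 6.51352
  stratum Medium: (950/3125)²·612.45²/222 = 156.148
  stratum Large: (1425/3125)²·218.85²/306 = 32.5463
V_st = 195.207
V_srs = s²/n = 211831.5/628 = 337.311
deff = V_st / V_srs = 195.207/337.311 = 0.5787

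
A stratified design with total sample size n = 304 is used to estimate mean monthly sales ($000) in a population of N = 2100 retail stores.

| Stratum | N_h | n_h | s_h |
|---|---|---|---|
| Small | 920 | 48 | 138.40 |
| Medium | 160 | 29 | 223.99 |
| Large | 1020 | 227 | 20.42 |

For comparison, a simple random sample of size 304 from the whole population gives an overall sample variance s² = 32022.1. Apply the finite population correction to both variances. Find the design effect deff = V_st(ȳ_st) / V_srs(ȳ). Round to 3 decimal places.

deff ≈ 0.901

V̂(ȳ_st) = Σ W_h² (1 − n_h/N_h) s_h²/n_h, with W_h = N_h/N and N = 2100:
  stratum Small: (920/2100)²·(1 − 48/920)·138.40²/48 = 72.5933
  stratum Medium: (160/2100)²·(1 − 29/160)·223.99²/29 = 8.22265
  stratum Large: (1020/2100)²·(1 − 227/1020)·20.42²/227 = 0.336915
V_st = 81.1529
V_srs = (1 − 304/2100)·32022.1/304 = 90.0872
deff = V_st / V_srs = 81.1529/90.0872 = 0.9008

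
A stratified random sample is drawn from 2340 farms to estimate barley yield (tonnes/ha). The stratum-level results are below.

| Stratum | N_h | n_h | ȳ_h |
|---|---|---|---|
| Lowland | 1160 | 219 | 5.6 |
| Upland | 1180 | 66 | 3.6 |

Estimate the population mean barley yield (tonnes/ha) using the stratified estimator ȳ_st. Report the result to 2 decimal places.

ȳ_st ≈ 4.59

N = Σ N_h = 2340. Stratum weights W_h = N_h/N.
ȳ_st = (1160·5.6 + 1180·3.6) / 2340 = 4.5915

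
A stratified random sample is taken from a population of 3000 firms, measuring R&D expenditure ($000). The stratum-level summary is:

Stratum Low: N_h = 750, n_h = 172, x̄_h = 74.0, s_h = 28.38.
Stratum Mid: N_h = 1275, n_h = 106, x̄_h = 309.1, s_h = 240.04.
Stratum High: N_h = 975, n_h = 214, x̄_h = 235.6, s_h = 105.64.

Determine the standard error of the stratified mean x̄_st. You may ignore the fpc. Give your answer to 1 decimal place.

V̂(x̄_st) = Σ W_h² s_h²/n_h, with W_h = N_h/N and N = 3000:
  stratum Low: (750/3000)²·28.38²/172 = 0.292669
  stratum Mid: (1275/3000)²·240.04²/106 = 98.1837
  stratum High: (975/3000)²·105.64²/214 = 5.5082
V̂(x̄_st) = 103.985
SE(x̄_st) = √103.985 = 10.1973

SE(x̄_st) ≈ 10.2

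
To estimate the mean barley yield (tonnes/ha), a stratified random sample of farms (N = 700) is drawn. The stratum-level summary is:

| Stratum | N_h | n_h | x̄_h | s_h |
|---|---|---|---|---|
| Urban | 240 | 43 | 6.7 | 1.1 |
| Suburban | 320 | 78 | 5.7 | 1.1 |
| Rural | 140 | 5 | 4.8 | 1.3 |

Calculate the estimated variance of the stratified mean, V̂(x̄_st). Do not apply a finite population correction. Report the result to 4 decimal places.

V̂(x̄_st) ≈ 0.0201

V̂(x̄_st) = Σ W_h² s_h²/n_h, with W_h = N_h/N and N = 700:
  stratum Urban: (240/700)²·1.1²/43 = 0.00330783
  stratum Suburban: (320/700)²·1.1²/78 = 0.00324186
  stratum Rural: (140/700)²·1.3²/5 = 0.01352
V̂(x̄_st) = 0.0200697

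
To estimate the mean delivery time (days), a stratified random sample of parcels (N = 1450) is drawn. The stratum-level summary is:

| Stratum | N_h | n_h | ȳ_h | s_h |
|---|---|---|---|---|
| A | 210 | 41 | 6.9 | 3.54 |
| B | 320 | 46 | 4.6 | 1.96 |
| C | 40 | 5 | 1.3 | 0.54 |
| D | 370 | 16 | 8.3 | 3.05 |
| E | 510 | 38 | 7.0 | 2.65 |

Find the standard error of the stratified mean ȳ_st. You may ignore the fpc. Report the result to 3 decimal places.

V̂(ȳ_st) = Σ W_h² s_h²/n_h, with W_h = N_h/N and N = 1450:
  stratum A: (210/1450)²·3.54²/41 = 0.00641099
  stratum B: (320/1450)²·1.96²/46 = 0.00406741
  stratum C: (40/1450)²·0.54²/5 = 4.43815e-05
  stratum D: (370/1450)²·3.05²/16 = 0.0378571
  stratum E: (510/1450)²·2.65²/38 = 0.0228619
V̂(ȳ_st) = 0.0712418
SE(ȳ_st) = √0.0712418 = 0.266912

SE(ȳ_st) ≈ 0.267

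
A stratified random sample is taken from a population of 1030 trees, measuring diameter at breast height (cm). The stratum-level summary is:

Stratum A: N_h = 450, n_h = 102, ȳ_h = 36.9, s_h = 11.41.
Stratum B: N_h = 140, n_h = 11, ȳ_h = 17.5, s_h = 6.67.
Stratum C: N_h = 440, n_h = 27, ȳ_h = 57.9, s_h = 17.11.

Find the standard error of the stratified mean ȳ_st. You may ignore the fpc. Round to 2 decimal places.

SE(ȳ_st) ≈ 1.52

V̂(ȳ_st) = Σ W_h² s_h²/n_h, with W_h = N_h/N and N = 1030:
  stratum A: (450/1030)²·11.41²/102 = 0.243625
  stratum B: (140/1030)²·6.67²/11 = 0.0747206
  stratum C: (440/1030)²·17.11²/27 = 1.97864
V̂(ȳ_st) = 2.29699
SE(ȳ_st) = √2.29699 = 1.51558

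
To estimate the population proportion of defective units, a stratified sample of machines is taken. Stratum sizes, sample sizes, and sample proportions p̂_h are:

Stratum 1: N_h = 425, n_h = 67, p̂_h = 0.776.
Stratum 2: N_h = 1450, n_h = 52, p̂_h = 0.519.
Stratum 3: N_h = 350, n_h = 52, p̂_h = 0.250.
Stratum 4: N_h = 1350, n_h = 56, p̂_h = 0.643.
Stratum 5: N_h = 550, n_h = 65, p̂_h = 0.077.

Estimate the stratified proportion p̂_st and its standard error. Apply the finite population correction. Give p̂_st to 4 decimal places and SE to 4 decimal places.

p̂_st ≈ 0.5043, SE ≈ 0.0328

N = 4125; stratum weights W_h = N_h/N.
p̂_st = Σ W_h p̂_h = (425·0.776 + 1450·0.519 + 350·0.250 + 1350·0.643 + 550·0.077)/4125 = 0.50430
V̂(p̂_st) = Σ W_h² (1 − n_h/N_h) p̂_h(1−p̂_h)/(n_h−1):
  stratum 1: (425/4125)²·(1 − 67/425)·0.776·0.224/66 = 2.35499e-05
  stratum 2: (1450/4125)²·(1 − 52/1450)·0.519·0.481/51 = 0.000583136
  stratum 3: (350/4125)²·(1 − 52/350)·0.250·0.750/51 = 2.25355e-05
  stratum 4: (1350/4125)²·(1 − 56/1350)·0.643·0.357/55 = 0.000428486
  stratum 5: (550/4125)²·(1 − 65/550)·0.077·0.923/64 = 1.74088e-05
V̂(p̂_st) = 0.00107512; SE = √V̂ = 0.032789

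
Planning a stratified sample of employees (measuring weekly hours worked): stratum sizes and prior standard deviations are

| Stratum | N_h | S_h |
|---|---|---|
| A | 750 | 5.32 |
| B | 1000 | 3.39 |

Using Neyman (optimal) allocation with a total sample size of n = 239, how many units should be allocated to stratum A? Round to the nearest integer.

129

Neyman allocation: n_h = n · N_h S_h / Σ N_i S_i, with n = 239.
  stratum A: N_h·S_h = 750·5.32 = 3990.00
  stratum B: N_h·S_h = 1000·3.39 = 3390.00
Σ N_h S_h = 7380.00
n for stratum A = 239·3990.00/7380.00 = 129.215 → 129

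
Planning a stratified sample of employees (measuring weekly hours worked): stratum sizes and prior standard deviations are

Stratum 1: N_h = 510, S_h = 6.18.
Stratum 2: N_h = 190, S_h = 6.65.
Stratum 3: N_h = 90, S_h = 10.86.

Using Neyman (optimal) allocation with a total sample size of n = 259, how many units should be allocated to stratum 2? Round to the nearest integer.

61

Neyman allocation: n_h = n · N_h S_h / Σ N_i S_i, with n = 259.
  stratum 1: N_h·S_h = 510·6.18 = 3151.80
  stratum 2: N_h·S_h = 190·6.65 = 1263.50
  stratum 3: N_h·S_h = 90·10.86 = 977.40
Σ N_h S_h = 5392.70
n for stratum 2 = 259·1263.50/5392.70 = 60.683 → 61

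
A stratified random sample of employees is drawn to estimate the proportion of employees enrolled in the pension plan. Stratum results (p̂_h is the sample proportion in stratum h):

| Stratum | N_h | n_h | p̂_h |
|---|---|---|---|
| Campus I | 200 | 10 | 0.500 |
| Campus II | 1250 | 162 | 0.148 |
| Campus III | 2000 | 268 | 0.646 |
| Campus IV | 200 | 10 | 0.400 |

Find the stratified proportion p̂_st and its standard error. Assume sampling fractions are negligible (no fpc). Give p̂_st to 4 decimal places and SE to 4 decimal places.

p̂_st ≈ 0.4540, SE ≈ 0.0226

N = 3650; stratum weights W_h = N_h/N.
p̂_st = Σ W_h p̂_h = (200·0.500 + 1250·0.148 + 2000·0.646 + 200·0.400)/3650 = 0.45397
V̂(p̂_st) = Σ W_h² p̂_h(1−p̂_h)/(n_h−1):
  stratum Campus I: (200/3650)²·0.500·0.500/9 = 8.34011e-05
  stratum Campus II: (1250/3650)²·0.148·0.852/161 = 9.18565e-05
  stratum Campus III: (2000/3650)²·0.646·0.354/267 = 0.000257157
  stratum Campus IV: (200/3650)²·0.400·0.600/9 = 8.00651e-05
V̂(p̂_st) = 0.00051248; SE = √V̂ = 0.022638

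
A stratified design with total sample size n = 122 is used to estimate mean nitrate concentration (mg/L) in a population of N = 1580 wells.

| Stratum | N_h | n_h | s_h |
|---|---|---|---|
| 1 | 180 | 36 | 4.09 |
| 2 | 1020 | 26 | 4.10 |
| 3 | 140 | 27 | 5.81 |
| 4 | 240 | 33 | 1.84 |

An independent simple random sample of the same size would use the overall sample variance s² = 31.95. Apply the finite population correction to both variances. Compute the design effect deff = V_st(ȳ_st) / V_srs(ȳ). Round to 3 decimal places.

V̂(ȳ_st) = Σ W_h² (1 − n_h/N_h) s_h²/n_h, with W_h = N_h/N and N = 1580:
  stratum 1: (180/1580)²·(1 − 36/180)·4.09²/36 = 0.00482464
  stratum 2: (1020/1580)²·(1 − 26/1020)·4.10²/26 = 0.262583
  stratum 3: (140/1580)²·(1 − 27/140)·5.81²/27 = 0.00792284
  stratum 4: (240/1580)²·(1 − 33/240)·1.84²/33 = 0.00204169
V_st = 0.277372
V_srs = (1 − 122/1580)·31.95/122 = 0.241664
deff = V_st / V_srs = 0.277372/0.241664 = 1.1478

deff ≈ 1.148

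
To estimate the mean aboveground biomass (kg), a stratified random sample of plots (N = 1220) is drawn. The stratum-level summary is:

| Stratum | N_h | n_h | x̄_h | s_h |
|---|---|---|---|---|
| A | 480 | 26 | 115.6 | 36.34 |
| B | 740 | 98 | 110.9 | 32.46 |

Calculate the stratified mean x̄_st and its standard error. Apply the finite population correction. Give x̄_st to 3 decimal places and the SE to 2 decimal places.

x̄_st = Σ W_h x̄_h = (480·115.6 + 740·110.9)/1220 = 112.74918
V̂(x̄_st) = Σ W_h² (1 − n_h/N_h) s_h²/n_h, with W_h = N_h/N and N = 1220:
  stratum A: (480/1220)²·(1 − 26/480)·36.34²/26 = 7.43659
  stratum B: (740/1220)²·(1 − 98/740)·32.46²/98 = 3.43177
V̂(x̄_st) = 10.8684
SE(x̄_st) = √10.8684 = 3.29672

x̄_st ≈ 112.749, SE ≈ 3.30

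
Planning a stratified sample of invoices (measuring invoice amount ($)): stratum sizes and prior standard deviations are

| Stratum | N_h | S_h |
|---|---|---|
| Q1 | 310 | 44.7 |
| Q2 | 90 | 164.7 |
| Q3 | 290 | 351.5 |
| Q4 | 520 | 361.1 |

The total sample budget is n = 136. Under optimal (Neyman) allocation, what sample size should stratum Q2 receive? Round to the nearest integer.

Neyman allocation: n_h = n · N_h S_h / Σ N_i S_i, with n = 136.
  stratum Q1: N_h·S_h = 310·44.7 = 13857.00
  stratum Q2: N_h·S_h = 90·164.7 = 14823.00
  stratum Q3: N_h·S_h = 290·351.5 = 101935.00
  stratum Q4: N_h·S_h = 520·361.1 = 187772.00
Σ N_h S_h = 318387.00
n for stratum Q2 = 136·14823.00/318387.00 = 6.332 → 6

6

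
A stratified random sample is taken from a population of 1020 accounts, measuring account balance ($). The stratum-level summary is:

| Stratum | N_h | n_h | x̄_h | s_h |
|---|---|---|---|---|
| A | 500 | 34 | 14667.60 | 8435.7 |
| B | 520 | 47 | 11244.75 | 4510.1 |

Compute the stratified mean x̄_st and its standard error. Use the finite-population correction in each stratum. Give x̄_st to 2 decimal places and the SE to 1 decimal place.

x̄_st ≈ 12922.62, SE ≈ 755.7

x̄_st = Σ W_h x̄_h = (500·14667.60 + 520·11244.75)/1020 = 12922.61765
V̂(x̄_st) = Σ W_h² (1 − n_h/N_h) s_h²/n_h, with W_h = N_h/N and N = 1020:
  stratum A: (500/1020)²·(1 − 34/500)·8435.7²/34 = 468726
  stratum B: (520/1020)²·(1 − 47/520)·4510.1²/47 = 102315
V̂(x̄_st) = 571041
SE(x̄_st) = √571041 = 755.672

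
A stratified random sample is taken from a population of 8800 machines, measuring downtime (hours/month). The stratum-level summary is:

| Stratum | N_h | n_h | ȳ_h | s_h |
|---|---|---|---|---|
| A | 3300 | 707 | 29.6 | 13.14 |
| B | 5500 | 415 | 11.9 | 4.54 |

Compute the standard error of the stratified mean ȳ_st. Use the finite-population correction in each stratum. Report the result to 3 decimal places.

SE(ȳ_st) ≈ 0.212

V̂(ȳ_st) = Σ W_h² (1 − n_h/N_h) s_h²/n_h, with W_h = N_h/N and N = 8800:
  stratum A: (3300/8800)²·(1 − 707/3300)·13.14²/707 = 0.026985
  stratum B: (5500/8800)²·(1 − 415/5500)·4.54²/415 = 0.0179371
V̂(ȳ_st) = 0.0449221
SE(ȳ_st) = √0.0449221 = 0.211948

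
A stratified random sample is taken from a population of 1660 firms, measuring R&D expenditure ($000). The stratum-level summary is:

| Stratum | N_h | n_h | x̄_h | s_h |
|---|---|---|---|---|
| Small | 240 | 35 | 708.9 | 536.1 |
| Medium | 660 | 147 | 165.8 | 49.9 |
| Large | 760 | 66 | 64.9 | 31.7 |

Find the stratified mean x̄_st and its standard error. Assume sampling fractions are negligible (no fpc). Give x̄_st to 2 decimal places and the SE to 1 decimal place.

x̄_st = Σ W_h x̄_h = (240·708.9 + 660·165.8 + 760·64.9)/1660 = 198.12530
V̂(x̄_st) = Σ W_h² s_h²/n_h, with W_h = N_h/N and N = 1660:
  stratum Small: (240/1660)²·536.1²/35 = 171.644
  stratum Medium: (660/1660)²·49.9²/147 = 2.67766
  stratum Large: (760/1660)²·31.7²/66 = 3.19143
V̂(x̄_st) = 177.514
SE(x̄_st) = √177.514 = 13.3234

x̄_st ≈ 198.13, SE ≈ 13.3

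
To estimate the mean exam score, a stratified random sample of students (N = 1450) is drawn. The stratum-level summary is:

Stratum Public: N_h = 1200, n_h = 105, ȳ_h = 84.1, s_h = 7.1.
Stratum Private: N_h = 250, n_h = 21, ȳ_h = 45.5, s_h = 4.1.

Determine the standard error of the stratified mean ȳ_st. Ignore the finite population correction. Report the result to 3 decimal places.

SE(ȳ_st) ≈ 0.594

V̂(ȳ_st) = Σ W_h² s_h²/n_h, with W_h = N_h/N and N = 1450:
  stratum Public: (1200/1450)²·7.1²/105 = 0.328817
  stratum Private: (250/1450)²·4.1²/21 = 0.0237954
V̂(ȳ_st) = 0.352612
SE(ȳ_st) = √0.352612 = 0.593811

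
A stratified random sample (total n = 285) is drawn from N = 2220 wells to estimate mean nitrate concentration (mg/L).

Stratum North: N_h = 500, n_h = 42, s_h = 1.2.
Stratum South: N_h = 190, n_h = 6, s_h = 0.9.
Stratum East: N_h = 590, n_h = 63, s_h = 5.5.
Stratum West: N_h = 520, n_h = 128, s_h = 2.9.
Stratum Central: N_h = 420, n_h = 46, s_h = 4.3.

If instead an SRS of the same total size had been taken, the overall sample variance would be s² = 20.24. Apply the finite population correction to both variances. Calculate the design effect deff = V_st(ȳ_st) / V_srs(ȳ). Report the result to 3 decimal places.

V̂(ȳ_st) = Σ W_h² (1 − n_h/N_h) s_h²/n_h, with W_h = N_h/N and N = 2220:
  stratum North: (500/2220)²·(1 − 42/500)·1.2²/42 = 0.0015931
  stratum South: (190/2220)²·(1 − 6/190)·0.9²/6 = 0.000957633
  stratum East: (590/2220)²·(1 − 63/590)·5.5²/63 = 0.0302929
  stratum West: (520/2220)²·(1 − 128/520)·2.9²/128 = 0.0027175
  stratum Central: (420/2220)²·(1 − 46/420)·4.3²/46 = 0.0128113
V_st = 0.0483725
V_srs = (1 − 285/2220)·20.24/285 = 0.0619004
deff = V_st / V_srs = 0.0483725/0.0619004 = 0.7815

deff ≈ 0.781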